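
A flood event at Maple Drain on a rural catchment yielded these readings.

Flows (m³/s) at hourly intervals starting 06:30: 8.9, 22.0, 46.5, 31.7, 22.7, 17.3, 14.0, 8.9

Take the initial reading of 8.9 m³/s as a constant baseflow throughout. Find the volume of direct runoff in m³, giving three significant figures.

Direct-runoff ordinates (Q − Q_b): 0.0, 13.1, 37.6, 22.8, 13.8, 8.4, 5.1, 0.0 m³/s.
ΣQ_DR = 100.8 m³/s.
With Δt = 1 h = 3600 s, V = ΣQ_DR · Δt = 100.8 × 3600 = 3.63 × 10^5 m³.

V ≈ 3.63 × 10^5 m³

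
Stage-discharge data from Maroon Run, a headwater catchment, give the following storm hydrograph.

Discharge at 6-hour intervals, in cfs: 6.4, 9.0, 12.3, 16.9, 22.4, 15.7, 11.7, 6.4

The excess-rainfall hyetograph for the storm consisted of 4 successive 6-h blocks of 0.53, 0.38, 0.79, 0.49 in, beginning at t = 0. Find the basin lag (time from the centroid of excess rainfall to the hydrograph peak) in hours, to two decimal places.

t_L ≈ 11.60 h

Centroid of excess rainfall: t_c = Σ P_i·t̄_i / ΣP_i = 12.3973 h (block centres at 3, 9, 15, 21 h).
Hydrograph peak occurs at t = 24 h, so basin lag t_L = 24 − 12.3973 = 11.60 h.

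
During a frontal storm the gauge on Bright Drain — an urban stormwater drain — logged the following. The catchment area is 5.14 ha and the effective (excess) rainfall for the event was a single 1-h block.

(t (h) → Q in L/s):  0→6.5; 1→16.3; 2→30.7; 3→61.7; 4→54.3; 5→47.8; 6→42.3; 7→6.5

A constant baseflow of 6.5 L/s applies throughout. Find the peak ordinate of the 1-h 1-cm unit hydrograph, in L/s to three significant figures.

Direct runoff: 0.0, 9.8, 24.2, 55.2, 47.8, 41.3, 35.8, 0.0 L/s; ΣQ_DR = 214.1 L/s, peak = 55.2 L/s.
Runoff depth d = ΣQ_DR·Δt / A = 214.1 × 3600 / (5.14 ha) = 15.00 mm.
The 1-cm UH is the DRH scaled by (10 mm)/d, so U_p = 55.2 × 10/15.00 = 36.8 L/s.

U_p ≈ 36.8 L/s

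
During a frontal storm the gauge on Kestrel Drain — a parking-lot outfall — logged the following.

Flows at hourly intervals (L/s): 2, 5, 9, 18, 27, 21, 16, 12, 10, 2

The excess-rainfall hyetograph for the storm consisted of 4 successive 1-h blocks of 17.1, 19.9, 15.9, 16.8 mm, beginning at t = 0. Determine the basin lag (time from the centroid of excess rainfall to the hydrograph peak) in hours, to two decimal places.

t_L ≈ 2.04 h

Centroid of excess rainfall: t_c = Σ P_i·t̄_i / ΣP_i = 1.9648 h (block centres at 0.5, 1.5, 2.5, 3.5 h).
Hydrograph peak occurs at t = 4 h, so basin lag t_L = 4 − 1.9648 = 2.04 h.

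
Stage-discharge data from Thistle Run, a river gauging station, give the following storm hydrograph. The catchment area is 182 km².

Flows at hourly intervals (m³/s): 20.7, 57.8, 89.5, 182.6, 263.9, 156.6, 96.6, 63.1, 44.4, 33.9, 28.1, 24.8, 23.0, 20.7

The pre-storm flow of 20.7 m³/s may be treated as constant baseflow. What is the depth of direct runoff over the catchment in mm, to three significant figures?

Direct runoff: 0.0, 37.1, 68.8, 161.9, 243.2, 135.9, 75.9, 42.4, 23.7, 13.2, 7.4, 4.1, 2.3, 0.0 m³/s; ΣQ_DR = 815.9 m³/s.
V = ΣQ_DR · Δt = 815.9 × 3600 s = 2.937 × 10^6 m³.
Over A = 182 km², depth = V / A = 16.1 mm.

d ≈ 16.1 mm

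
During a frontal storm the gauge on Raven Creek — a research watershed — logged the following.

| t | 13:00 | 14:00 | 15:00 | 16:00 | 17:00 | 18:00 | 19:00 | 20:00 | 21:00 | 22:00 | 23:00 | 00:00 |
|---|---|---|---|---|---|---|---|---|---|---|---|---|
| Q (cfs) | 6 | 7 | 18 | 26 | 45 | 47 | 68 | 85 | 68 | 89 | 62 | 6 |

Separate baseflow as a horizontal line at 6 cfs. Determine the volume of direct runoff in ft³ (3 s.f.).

Direct-runoff ordinates (Q − Q_b): 0.0, 1.0, 12.0, 20.0, 39.0, 41.0, 62.0, 79.0, 62.0, 83.0, 56.0, 0.0 cfs.
ΣQ_DR = 455.0 cfs.
With Δt = 1 h = 3600 s, V = ΣQ_DR · Δt = 455.0 × 3600 = 1.64 × 10^6 ft³.

V ≈ 1.64 × 10^6 ft³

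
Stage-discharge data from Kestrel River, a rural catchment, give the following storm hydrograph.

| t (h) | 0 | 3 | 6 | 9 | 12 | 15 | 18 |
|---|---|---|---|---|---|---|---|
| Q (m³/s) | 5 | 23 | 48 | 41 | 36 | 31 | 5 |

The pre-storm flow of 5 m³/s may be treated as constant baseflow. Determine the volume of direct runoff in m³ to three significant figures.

Direct-runoff ordinates (Q − Q_b): 0.0, 18.0, 43.0, 36.0, 31.0, 26.0, 0.0 m³/s.
ΣQ_DR = 154.0 m³/s.
With Δt = 3 h = 10800 s, V = ΣQ_DR · Δt = 154.0 × 10800 = 1.66 × 10^6 m³.

V ≈ 1.66 × 10^6 m³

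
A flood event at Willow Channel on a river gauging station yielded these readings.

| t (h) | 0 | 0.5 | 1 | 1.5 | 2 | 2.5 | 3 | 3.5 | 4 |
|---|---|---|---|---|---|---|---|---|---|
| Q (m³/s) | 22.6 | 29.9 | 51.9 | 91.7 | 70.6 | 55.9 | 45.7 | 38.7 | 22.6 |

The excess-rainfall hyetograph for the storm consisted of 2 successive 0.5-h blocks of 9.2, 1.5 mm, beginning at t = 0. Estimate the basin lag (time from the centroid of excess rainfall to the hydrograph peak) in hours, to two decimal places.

t_L ≈ 1.18 h

Centroid of excess rainfall: t_c = Σ P_i·t̄_i / ΣP_i = 0.3201 h (block centres at 0.25, 0.75 h).
Hydrograph peak occurs at t = 1.5 h, so basin lag t_L = 1.5 − 0.3201 = 1.18 h.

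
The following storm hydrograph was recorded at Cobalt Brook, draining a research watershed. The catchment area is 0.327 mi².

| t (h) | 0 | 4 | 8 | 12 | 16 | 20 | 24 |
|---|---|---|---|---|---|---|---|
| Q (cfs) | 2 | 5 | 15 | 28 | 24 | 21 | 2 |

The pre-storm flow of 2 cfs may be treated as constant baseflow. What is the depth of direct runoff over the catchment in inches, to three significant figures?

Direct runoff: 0.0, 3.0, 13.0, 26.0, 22.0, 19.0, 0.0 cfs; ΣQ_DR = 83.00 cfs.
V = ΣQ_DR · Δt = 83.00 × 14400 s = 1.195 × 10^6 ft³.
Over A = 0.327 mi², depth = V / A = 1.57 in.

d ≈ 1.57 in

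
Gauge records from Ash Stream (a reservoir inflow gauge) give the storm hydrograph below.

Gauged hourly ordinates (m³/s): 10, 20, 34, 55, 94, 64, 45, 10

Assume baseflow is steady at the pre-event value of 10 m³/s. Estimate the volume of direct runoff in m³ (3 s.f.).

Direct-runoff ordinates (Q − Q_b): 0.0, 10.0, 24.0, 45.0, 84.0, 54.0, 35.0, 0.0 m³/s.
ΣQ_DR = 252.0 m³/s.
With Δt = 1 h = 3600 s, V = ΣQ_DR · Δt = 252.0 × 3600 = 9.07 × 10^5 m³.

V ≈ 9.07 × 10^5 m³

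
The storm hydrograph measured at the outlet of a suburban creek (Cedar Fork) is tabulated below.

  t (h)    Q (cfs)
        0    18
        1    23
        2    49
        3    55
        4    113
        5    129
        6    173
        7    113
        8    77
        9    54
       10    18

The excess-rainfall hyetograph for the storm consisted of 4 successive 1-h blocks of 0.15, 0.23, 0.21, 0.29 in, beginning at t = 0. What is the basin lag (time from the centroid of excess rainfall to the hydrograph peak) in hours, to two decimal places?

Centroid of excess rainfall: t_c = Σ P_i·t̄_i / ΣP_i = 2.2273 h (block centres at 0.5, 1.5, 2.5, 3.5 h).
Hydrograph peak occurs at t = 6 h, so basin lag t_L = 6 − 2.2273 = 3.77 h.

t_L ≈ 3.77 h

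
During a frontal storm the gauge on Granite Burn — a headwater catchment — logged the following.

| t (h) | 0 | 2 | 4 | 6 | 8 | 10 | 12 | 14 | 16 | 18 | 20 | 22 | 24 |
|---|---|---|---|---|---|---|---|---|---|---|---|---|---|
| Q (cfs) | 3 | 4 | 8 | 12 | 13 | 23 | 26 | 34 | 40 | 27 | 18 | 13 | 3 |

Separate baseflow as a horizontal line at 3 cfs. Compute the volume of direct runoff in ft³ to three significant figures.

V ≈ 1.33 × 10^6 ft³

Direct-runoff ordinates (Q − Q_b): 0.0, 1.0, 5.0, 9.0, 10.0, 20.0, 23.0, 31.0, 37.0, 24.0, 15.0, 10.0, 0.0 cfs.
ΣQ_DR = 185.0 cfs.
With Δt = 2 h = 7200 s, V = ΣQ_DR · Δt = 185.0 × 7200 = 1.33 × 10^6 ft³.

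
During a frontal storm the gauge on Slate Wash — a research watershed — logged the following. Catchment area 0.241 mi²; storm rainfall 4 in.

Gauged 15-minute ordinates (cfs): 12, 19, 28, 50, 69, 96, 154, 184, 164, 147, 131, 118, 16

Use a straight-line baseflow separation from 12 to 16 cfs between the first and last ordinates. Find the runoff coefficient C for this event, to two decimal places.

ΣQ_DR = 1006 cfs; V = ΣQ_DR·Δt = 9.054 × 10^5 ft³.
Runoff depth d = V / A = 1.617 in.
C = d / P = 1.617 / 4 = 0.40.

C ≈ 0.40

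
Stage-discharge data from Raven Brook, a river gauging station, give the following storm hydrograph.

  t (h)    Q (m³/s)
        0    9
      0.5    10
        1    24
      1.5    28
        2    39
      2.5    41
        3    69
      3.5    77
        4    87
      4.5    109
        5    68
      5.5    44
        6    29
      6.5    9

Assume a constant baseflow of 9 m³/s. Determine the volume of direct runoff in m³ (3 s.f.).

Direct-runoff ordinates (Q − Q_b): 0.0, 1.0, 15.0, 19.0, 30.0, 32.0, 60.0, 68.0, 78.0, 100.0, 59.0, 35.0, 20.0, 0.0 m³/s.
ΣQ_DR = 517.0 m³/s.
With Δt = 0.5 h = 1800 s, V = ΣQ_DR · Δt = 517.0 × 1800 = 9.31 × 10^5 m³.

V ≈ 9.31 × 10^5 m³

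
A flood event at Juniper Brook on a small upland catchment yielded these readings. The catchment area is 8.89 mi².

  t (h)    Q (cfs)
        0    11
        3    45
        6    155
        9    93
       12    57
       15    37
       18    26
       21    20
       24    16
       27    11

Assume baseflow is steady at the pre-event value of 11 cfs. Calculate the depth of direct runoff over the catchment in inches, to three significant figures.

Direct runoff: 0.0, 34.0, 144.0, 82.0, 46.0, 26.0, 15.0, 9.0, 5.0, 0.0 cfs; ΣQ_DR = 361.0 cfs.
V = ΣQ_DR · Δt = 361.0 × 10800 s = 3.899 × 10^6 ft³.
Over A = 8.89 mi², depth = V / A = 0.189 in.

d ≈ 0.189 in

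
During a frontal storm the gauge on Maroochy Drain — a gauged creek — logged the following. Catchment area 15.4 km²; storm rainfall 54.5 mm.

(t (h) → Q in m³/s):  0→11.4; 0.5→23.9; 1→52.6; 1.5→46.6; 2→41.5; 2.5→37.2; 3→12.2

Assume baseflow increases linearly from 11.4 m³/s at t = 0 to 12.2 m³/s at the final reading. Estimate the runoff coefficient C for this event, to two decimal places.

C ≈ 0.31

ΣQ_DR = 142.8 m³/s; V = ΣQ_DR·Δt = 2.570 × 10^5 m³.
Runoff depth d = V / A = 16.69 mm.
C = d / P = 16.69 / 54.5 = 0.31.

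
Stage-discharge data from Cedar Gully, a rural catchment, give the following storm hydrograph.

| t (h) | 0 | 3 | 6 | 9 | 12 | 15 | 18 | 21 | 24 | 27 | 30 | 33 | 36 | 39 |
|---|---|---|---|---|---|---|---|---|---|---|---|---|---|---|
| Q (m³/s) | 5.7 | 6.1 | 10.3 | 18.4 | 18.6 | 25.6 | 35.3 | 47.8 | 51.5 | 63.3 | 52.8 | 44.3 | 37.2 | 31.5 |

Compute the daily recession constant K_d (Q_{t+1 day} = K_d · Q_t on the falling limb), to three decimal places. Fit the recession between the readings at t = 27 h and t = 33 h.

K_d ≈ 0.240

Between t = 27 h and t = 33 h the flow falls from 63.3 to 44.3 m³/s over 2×3 h = 6 h.
Per-interval ratio K = (44.3/63.3)^(1/2) = 0.8366; K_d = K^(24/3) = 0.240.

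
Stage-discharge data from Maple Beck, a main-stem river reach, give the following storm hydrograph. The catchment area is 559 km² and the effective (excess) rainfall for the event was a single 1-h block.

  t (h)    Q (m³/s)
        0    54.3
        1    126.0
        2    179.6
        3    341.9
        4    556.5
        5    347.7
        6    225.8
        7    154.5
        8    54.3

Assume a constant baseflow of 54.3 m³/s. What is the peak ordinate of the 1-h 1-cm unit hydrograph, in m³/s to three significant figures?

Direct runoff: 0.0, 71.7, 125.3, 287.6, 502.2, 293.4, 171.5, 100.2, 0.0 m³/s; ΣQ_DR = 1552 m³/s, peak = 502.2 m³/s.
Runoff depth d = ΣQ_DR·Δt / A = 1552 × 3600 / (559 km²) = 9.994 mm.
The 1-cm UH is the DRH scaled by (10 mm)/d, so U_p = 502.2 × 10/9.994 = 502 m³/s.

U_p ≈ 502 m³/s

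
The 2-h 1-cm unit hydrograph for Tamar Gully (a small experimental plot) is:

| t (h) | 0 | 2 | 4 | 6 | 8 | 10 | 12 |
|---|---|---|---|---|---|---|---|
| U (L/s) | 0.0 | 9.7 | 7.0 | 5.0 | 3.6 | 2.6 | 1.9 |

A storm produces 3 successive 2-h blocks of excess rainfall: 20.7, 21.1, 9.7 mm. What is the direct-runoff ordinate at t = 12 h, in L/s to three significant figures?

By discrete convolution, Q_j = Σ (P_i / 10 mm) · U_{j−i}.
At t = 12 h (j=6): Q = (20.7/10)·1.9 + (21.1/10)·2.6 + (9.7/10)·3.6 = 12.9 L/s.

Q ≈ 12.9 L/s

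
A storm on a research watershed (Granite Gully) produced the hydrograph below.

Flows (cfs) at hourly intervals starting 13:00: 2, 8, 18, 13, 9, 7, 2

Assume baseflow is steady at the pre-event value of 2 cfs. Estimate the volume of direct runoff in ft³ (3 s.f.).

Direct-runoff ordinates (Q − Q_b): 0.0, 6.0, 16.0, 11.0, 7.0, 5.0, 0.0 cfs.
ΣQ_DR = 45.00 cfs.
With Δt = 1 h = 3600 s, V = ΣQ_DR · Δt = 45.00 × 3600 = 1.62 × 10^5 ft³.

V ≈ 1.62 × 10^5 ft³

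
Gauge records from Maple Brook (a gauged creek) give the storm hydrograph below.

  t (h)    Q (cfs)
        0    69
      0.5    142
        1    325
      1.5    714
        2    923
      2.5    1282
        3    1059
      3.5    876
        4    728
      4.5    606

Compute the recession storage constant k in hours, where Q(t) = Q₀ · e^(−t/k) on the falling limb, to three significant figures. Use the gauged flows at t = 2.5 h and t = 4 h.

On the falling limb, Q drops from 1282 to 728 cfs between t = 2.5 h and t = 4 h (Δt = 1.5 h).
k = −Δt / ln(Q₂/Q₁) = −1.5 / ln(728/1282) = 2.65 h.

k ≈ 2.65 h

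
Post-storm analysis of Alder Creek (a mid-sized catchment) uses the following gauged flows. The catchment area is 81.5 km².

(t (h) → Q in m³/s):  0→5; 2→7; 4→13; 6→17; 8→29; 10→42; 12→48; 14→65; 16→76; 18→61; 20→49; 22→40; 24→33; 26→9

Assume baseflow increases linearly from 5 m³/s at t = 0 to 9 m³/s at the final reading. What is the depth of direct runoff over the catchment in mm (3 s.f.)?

d ≈ 35.0 mm

Direct runoff: 0.00, 1.69, 7.38, 11.08, 22.77, 35.46, 41.15, 57.85, 68.54, 53.23, 40.92, 31.62, 24.31, 0.00 m³/s; ΣQ_DR = 396.0 m³/s.
V = ΣQ_DR · Δt = 396.0 × 7200 s = 2.851 × 10^6 m³.
Over A = 81.5 km², depth = V / A = 35.0 mm.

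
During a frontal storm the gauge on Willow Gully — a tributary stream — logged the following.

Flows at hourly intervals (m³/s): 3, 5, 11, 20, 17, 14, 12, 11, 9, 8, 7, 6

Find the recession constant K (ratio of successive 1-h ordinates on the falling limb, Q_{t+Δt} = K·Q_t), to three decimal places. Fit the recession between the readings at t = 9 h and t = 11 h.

K ≈ 0.866

Using the recession-limb readings at t = 9 h and t = 11 h: Q falls from 8 to 6 m³/s over 2 intervals.
K = (Q₂/Q₁)^(1/2) = (6/8)^(1/2) = 0.866.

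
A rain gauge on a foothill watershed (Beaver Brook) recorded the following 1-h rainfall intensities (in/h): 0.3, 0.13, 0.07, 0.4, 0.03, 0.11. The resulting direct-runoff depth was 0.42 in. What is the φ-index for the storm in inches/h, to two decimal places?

Only the 2 blocks with intensity above φ contribute runoff: 0.3, 0.4 in/h.
Σ(I−φ)·Δt = d  ⇒  (0.3+0.4 − 2φ)·1 = 0.42
φ = (0.7000 − 0.42/1) / 2 = 0.14 in/h.

φ ≈ 0.14 in/h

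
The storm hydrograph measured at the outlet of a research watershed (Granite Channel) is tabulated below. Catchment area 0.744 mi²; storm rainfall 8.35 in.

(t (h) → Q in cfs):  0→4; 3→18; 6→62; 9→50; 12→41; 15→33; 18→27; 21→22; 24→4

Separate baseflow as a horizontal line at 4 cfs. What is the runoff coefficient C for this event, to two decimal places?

C ≈ 0.17

ΣQ_DR = 225.0 cfs; V = ΣQ_DR·Δt = 2.430 × 10^6 ft³.
Runoff depth d = V / A = 1.406 in.
C = d / P = 1.406 / 8.35 = 0.17.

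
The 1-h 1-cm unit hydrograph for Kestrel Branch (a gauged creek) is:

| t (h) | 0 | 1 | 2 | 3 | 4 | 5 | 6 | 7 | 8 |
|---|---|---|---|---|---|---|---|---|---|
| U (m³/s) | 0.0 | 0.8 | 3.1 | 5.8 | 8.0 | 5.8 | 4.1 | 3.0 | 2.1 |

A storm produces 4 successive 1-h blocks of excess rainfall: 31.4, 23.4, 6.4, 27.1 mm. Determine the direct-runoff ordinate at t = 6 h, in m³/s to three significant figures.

Q ≈ 47.3 m³/s

By discrete convolution, Q_j = Σ (P_i / 10 mm) · U_{j−i}.
At t = 6 h (j=6): Q = (31.4/10)·4.1 + (23.4/10)·5.8 + (6.4/10)·8.0 + (27.1/10)·5.8 = 47.3 m³/s.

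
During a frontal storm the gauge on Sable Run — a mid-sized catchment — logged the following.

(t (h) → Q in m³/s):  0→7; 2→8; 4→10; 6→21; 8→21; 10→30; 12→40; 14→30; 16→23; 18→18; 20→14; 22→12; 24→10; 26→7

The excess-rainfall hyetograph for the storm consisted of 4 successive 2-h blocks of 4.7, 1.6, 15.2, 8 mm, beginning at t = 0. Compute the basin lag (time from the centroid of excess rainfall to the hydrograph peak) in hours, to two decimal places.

t_L ≈ 7.20 h

Centroid of excess rainfall: t_c = Σ P_i·t̄_i / ΣP_i = 4.7966 h (block centres at 1, 3, 5, 7 h).
Hydrograph peak occurs at t = 12 h, so basin lag t_L = 12 − 4.7966 = 7.20 h.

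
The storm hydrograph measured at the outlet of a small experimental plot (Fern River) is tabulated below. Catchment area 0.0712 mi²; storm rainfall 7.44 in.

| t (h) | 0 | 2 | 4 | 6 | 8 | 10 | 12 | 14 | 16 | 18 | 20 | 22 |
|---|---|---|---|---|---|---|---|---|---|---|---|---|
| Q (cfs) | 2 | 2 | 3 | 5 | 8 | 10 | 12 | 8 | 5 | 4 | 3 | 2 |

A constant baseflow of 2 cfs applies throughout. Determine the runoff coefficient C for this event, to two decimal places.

C ≈ 0.23

ΣQ_DR = 40.00 cfs; V = ΣQ_DR·Δt = 2.880 × 10^5 ft³.
Runoff depth d = V / A = 1.741 in.
C = d / P = 1.741 / 7.44 = 0.23.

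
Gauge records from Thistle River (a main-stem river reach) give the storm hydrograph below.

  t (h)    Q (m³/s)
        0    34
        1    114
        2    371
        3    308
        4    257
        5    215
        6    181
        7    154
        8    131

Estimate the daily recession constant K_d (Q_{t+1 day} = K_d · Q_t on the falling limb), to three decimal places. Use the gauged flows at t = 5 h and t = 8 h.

Between t = 5 h and t = 8 h the flow falls from 215 to 131 m³/s over 3×1 h = 3 h.
Per-interval ratio K = (131/215)^(1/3) = 0.8478; K_d = K^(24/1) = 0.019.

K_d ≈ 0.019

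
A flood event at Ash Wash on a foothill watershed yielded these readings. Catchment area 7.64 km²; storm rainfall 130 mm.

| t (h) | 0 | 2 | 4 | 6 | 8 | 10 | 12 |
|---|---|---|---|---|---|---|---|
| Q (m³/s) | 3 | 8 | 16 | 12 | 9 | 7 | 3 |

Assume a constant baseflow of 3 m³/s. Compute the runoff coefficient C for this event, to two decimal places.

ΣQ_DR = 37.00 m³/s; V = ΣQ_DR·Δt = 2.664 × 10^5 m³.
Runoff depth d = V / A = 34.87 mm.
C = d / P = 34.87 / 130 = 0.27.

C ≈ 0.27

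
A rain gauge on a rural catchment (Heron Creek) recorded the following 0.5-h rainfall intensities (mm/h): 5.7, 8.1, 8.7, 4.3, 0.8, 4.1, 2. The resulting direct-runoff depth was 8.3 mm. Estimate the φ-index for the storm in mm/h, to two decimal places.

φ ≈ 2.86 mm/h

Only the 5 blocks with intensity above φ contribute runoff: 5.7, 8.1, 8.7, 4.3, 4.1 mm/h.
Σ(I−φ)·Δt = d  ⇒  (5.7+8.1+8.7+4.3+4.1 − 5φ)·0.5 = 8.3
φ = (30.90 − 8.3/0.5) / 5 = 2.86 mm/h.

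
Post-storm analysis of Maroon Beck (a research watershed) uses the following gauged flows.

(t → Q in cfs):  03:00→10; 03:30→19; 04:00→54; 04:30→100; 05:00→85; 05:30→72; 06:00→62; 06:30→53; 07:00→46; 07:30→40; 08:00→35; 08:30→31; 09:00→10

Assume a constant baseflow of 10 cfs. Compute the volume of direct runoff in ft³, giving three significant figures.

V ≈ 8.77 × 10^5 ft³

Direct-runoff ordinates (Q − Q_b): 0.0, 9.0, 44.0, 90.0, 75.0, 62.0, 52.0, 43.0, 36.0, 30.0, 25.0, 21.0, 0.0 cfs.
ΣQ_DR = 487.0 cfs.
With Δt = 0.5 h = 1800 s, V = ΣQ_DR · Δt = 487.0 × 1800 = 8.77 × 10^5 ft³.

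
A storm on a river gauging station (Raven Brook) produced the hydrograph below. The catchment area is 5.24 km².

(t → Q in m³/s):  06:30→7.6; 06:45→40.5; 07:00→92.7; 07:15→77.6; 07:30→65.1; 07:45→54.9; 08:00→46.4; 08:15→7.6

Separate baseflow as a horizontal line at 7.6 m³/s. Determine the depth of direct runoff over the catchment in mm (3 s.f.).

d ≈ 57.0 mm

Direct runoff: 0.0, 32.9, 85.1, 70.0, 57.5, 47.3, 38.8, 0.0 m³/s; ΣQ_DR = 331.6 m³/s.
V = ΣQ_DR · Δt = 331.6 × 900 s = 2.984 × 10^5 m³.
Over A = 5.24 km², depth = V / A = 57.0 mm.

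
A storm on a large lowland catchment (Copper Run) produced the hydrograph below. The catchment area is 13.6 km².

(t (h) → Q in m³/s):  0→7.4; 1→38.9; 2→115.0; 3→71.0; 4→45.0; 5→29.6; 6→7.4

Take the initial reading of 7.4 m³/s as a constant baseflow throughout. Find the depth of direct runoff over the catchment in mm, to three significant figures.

Direct runoff: 0.0, 31.5, 107.6, 63.6, 37.6, 22.2, 0.0 m³/s; ΣQ_DR = 262.5 m³/s.
V = ΣQ_DR · Δt = 262.5 × 3600 s = 9.450 × 10^5 m³.
Over A = 13.6 km², depth = V / A = 69.5 mm.

d ≈ 69.5 mm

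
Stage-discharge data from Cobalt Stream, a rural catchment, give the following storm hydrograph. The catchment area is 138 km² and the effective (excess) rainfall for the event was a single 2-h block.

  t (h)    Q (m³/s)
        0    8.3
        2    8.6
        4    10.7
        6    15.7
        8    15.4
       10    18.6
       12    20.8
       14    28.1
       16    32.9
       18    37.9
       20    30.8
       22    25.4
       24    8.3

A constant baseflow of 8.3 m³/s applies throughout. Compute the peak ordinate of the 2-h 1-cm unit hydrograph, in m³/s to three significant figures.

U_p ≈ 36.9 m³/s

Direct runoff: 0.0, 0.3, 2.4, 7.4, 7.1, 10.3, 12.5, 19.8, 24.6, 29.6, 22.5, 17.1, 0.0 m³/s; ΣQ_DR = 153.6 m³/s, peak = 29.6 m³/s.
Runoff depth d = ΣQ_DR·Δt / A = 153.6 × 7200 / (138 km²) = 8.014 mm.
The 1-cm UH is the DRH scaled by (10 mm)/d, so U_p = 29.6 × 10/8.014 = 36.9 m³/s.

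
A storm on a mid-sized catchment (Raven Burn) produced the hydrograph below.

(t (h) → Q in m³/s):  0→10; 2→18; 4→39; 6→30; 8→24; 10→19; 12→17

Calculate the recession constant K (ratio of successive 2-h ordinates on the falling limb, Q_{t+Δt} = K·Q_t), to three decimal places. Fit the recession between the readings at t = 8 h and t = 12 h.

Using the recession-limb readings at t = 8 h and t = 12 h: Q falls from 24 to 17 m³/s over 2 intervals.
K = (Q₂/Q₁)^(1/2) = (17/24)^(1/2) = 0.842.

K ≈ 0.842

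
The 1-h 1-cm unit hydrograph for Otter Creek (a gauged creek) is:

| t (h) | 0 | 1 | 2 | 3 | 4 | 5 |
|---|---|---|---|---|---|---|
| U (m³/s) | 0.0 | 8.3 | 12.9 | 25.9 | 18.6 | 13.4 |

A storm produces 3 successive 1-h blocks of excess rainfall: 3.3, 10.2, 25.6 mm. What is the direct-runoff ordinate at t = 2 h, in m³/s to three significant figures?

By discrete convolution, Q_j = Σ (P_i / 10 mm) · U_{j−i}.
At t = 2 h (j=2): Q = (3.3/10)·12.9 + (10.2/10)·8.3 + (25.6/10)·0.0 = 12.7 m³/s.

Q ≈ 12.7 m³/s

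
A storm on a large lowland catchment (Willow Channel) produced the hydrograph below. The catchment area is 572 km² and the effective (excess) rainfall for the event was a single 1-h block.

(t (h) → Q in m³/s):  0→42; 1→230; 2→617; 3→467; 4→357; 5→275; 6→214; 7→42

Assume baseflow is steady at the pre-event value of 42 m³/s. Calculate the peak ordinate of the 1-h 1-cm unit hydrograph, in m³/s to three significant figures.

U_p ≈ 479 m³/s

Direct runoff: 0.0, 188.0, 575.0, 425.0, 315.0, 233.0, 172.0, 0.0 m³/s; ΣQ_DR = 1908 m³/s, peak = 575.0 m³/s.
Runoff depth d = ΣQ_DR·Δt / A = 1908 × 3600 / (572 km²) = 12.01 mm.
The 1-cm UH is the DRH scaled by (10 mm)/d, so U_p = 575.0 × 10/12.01 = 479 m³/s.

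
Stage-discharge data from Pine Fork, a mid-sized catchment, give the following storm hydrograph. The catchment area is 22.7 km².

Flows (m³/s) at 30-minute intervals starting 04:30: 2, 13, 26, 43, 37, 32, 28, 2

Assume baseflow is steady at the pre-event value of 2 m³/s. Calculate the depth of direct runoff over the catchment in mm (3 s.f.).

d ≈ 13.2 mm

Direct runoff: 0.0, 11.0, 24.0, 41.0, 35.0, 30.0, 26.0, 0.0 m³/s; ΣQ_DR = 167.0 m³/s.
V = ΣQ_DR · Δt = 167.0 × 1800 s = 3.006 × 10^5 m³.
Over A = 22.7 km², depth = V / A = 13.2 mm.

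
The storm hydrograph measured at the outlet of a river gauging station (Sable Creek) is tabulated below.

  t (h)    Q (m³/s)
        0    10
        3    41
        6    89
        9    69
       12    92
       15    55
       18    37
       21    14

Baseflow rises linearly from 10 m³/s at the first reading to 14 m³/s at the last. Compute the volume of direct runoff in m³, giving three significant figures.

V ≈ 3.36 × 10^6 m³

Direct-runoff ordinates (Q − Q_b): 0.00, 30.43, 77.86, 57.29, 79.71, 42.14, 23.57, 0.00 m³/s.
ΣQ_DR = 311.0 m³/s.
With Δt = 3 h = 10800 s, V = ΣQ_DR · Δt = 311.0 × 10800 = 3.36 × 10^6 m³.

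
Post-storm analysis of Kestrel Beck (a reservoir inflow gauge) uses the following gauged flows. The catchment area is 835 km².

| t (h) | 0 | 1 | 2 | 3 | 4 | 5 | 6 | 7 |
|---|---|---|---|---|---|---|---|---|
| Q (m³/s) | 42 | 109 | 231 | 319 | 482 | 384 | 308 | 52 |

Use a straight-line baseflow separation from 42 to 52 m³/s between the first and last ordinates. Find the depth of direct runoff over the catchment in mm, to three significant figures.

d ≈ 6.69 mm

Direct runoff: 0.00, 65.57, 186.14, 272.71, 434.29, 334.86, 257.43, 0.00 m³/s; ΣQ_DR = 1551 m³/s.
V = ΣQ_DR · Δt = 1551 × 3600 s = 5.584 × 10^6 m³.
Over A = 835 km², depth = V / A = 6.69 mm.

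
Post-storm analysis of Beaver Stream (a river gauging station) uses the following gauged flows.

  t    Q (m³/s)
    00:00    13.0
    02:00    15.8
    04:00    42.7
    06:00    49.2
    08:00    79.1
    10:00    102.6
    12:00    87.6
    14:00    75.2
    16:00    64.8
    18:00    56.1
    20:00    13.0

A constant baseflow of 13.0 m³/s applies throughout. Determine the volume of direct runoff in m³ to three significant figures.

Direct-runoff ordinates (Q − Q_b): 0.0, 2.8, 29.7, 36.2, 66.1, 89.6, 74.6, 62.2, 51.8, 43.1, 0.0 m³/s.
ΣQ_DR = 456.1 m³/s.
With Δt = 2 h = 7200 s, V = ΣQ_DR · Δt = 456.1 × 7200 = 3.28 × 10^6 m³.

V ≈ 3.28 × 10^6 m³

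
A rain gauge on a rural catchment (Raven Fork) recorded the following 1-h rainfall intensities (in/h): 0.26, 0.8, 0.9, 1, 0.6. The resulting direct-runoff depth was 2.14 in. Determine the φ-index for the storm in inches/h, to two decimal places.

φ ≈ 0.29 in/h

Only the 4 blocks with intensity above φ contribute runoff: 0.8, 0.9, 1, 0.6 in/h.
Σ(I−φ)·Δt = d  ⇒  (0.8+0.9+1+0.6 − 4φ)·1 = 2.14
φ = (3.300 − 2.14/1) / 4 = 0.29 in/h.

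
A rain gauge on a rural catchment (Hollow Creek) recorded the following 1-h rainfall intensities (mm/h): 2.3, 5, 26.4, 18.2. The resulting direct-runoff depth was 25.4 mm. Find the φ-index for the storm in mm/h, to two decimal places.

φ ≈ 9.60 mm/h

Only the 2 blocks with intensity above φ contribute runoff: 26.4, 18.2 mm/h.
Σ(I−φ)·Δt = d  ⇒  (26.4+18.2 − 2φ)·1 = 25.4
φ = (44.60 − 25.4/1) / 2 = 9.60 mm/h.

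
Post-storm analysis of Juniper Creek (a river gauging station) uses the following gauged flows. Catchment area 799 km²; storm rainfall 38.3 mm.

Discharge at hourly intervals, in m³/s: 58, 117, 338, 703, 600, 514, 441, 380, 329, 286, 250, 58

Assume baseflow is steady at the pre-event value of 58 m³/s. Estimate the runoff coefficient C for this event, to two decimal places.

ΣQ_DR = 3378 m³/s; V = ΣQ_DR·Δt = 1.216 × 10^7 m³.
Runoff depth d = V / A = 15.22 mm.
C = d / P = 15.22 / 38.3 = 0.40.

C ≈ 0.40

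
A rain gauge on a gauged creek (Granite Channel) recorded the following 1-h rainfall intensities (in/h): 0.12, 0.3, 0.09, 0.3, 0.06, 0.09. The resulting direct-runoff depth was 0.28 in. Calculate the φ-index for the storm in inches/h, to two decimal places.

φ ≈ 0.16 in/h

Only the 2 blocks with intensity above φ contribute runoff: 0.3, 0.3 in/h.
Σ(I−φ)·Δt = d  ⇒  (0.3+0.3 − 2φ)·1 = 0.28
φ = (0.6000 − 0.28/1) / 2 = 0.16 in/h.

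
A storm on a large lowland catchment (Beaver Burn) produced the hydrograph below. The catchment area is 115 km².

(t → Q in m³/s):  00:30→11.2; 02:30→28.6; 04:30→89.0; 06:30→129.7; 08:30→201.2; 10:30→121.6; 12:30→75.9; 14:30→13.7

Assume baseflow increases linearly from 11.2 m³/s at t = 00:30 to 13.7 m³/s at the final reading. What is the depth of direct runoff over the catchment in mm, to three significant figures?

Direct runoff: 0.00, 17.04, 77.09, 117.43, 188.57, 108.61, 62.56, 0.00 m³/s; ΣQ_DR = 571.3 m³/s.
V = ΣQ_DR · Δt = 571.3 × 7200 s = 4.113 × 10^6 m³.
Over A = 115 km², depth = V / A = 35.8 mm.

d ≈ 35.8 mm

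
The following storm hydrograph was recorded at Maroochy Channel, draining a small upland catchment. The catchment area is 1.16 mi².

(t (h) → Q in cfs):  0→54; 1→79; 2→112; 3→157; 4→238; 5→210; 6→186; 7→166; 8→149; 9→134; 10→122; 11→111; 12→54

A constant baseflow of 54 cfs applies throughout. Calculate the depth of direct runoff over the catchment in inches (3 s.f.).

d ≈ 1.43 in

Direct runoff: 0.0, 25.0, 58.0, 103.0, 184.0, 156.0, 132.0, 112.0, 95.0, 80.0, 68.0, 57.0, 0.0 cfs; ΣQ_DR = 1070 cfs.
V = ΣQ_DR · Δt = 1070 × 3600 s = 3.852 × 10^6 ft³.
Over A = 1.16 mi², depth = V / A = 1.43 in.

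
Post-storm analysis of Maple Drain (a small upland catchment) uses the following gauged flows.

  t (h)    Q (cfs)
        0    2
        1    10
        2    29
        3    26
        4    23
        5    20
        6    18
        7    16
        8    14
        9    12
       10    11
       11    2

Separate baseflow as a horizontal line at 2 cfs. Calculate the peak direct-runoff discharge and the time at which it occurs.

Q_p = 27.0 cfs at t = 2 h

Subtracting baseflow gives direct-runoff ordinates: 0.0, 8.0, 27.0, 24.0, 21.0, 18.0, 16.0, 14.0, 12.0, 10.0, 9.0, 0.0 cfs.
The maximum is 27.0 cfs, occurring at the reading for t = 2 h.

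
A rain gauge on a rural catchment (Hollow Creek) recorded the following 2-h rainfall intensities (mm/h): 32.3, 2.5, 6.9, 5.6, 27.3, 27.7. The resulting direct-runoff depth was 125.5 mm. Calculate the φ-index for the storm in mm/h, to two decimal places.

φ ≈ 8.18 mm/h

Only the 3 blocks with intensity above φ contribute runoff: 32.3, 27.3, 27.7 mm/h.
Σ(I−φ)·Δt = d  ⇒  (32.3+27.3+27.7 − 3φ)·2 = 125.5
φ = (87.30 − 125.5/2) / 3 = 8.18 mm/h.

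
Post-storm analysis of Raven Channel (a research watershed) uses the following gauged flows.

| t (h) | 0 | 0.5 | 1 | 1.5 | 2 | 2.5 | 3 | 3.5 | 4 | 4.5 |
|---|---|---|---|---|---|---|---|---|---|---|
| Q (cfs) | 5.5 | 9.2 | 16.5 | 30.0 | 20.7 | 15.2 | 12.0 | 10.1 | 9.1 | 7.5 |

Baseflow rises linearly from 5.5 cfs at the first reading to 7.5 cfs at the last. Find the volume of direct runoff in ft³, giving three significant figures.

Direct-runoff ordinates (Q − Q_b): 0.00, 3.48, 10.56, 23.83, 14.31, 8.59, 5.17, 3.04, 1.82, 0.00 cfs.
ΣQ_DR = 70.80 cfs.
With Δt = 0.5 h = 1800 s, V = ΣQ_DR · Δt = 70.80 × 1800 = 1.27 × 10^5 ft³.

V ≈ 1.27 × 10^5 ft³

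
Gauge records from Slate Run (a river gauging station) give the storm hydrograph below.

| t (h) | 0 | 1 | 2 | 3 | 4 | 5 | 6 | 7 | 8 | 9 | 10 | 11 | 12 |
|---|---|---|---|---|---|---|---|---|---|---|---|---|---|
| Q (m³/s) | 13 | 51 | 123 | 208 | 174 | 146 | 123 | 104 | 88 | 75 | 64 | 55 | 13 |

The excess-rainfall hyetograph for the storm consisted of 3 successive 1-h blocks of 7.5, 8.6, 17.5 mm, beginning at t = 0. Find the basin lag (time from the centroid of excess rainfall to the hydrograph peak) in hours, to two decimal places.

t_L ≈ 1.20 h

Centroid of excess rainfall: t_c = Σ P_i·t̄_i / ΣP_i = 1.7976 h (block centres at 0.5, 1.5, 2.5 h).
Hydrograph peak occurs at t = 3 h, so basin lag t_L = 3 − 1.7976 = 1.20 h.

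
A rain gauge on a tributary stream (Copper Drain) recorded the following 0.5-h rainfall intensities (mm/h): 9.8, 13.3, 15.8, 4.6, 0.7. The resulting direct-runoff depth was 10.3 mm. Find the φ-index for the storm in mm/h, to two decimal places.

Only the 3 blocks with intensity above φ contribute runoff: 9.8, 13.3, 15.8 mm/h.
Σ(I−φ)·Δt = d  ⇒  (9.8+13.3+15.8 − 3φ)·0.5 = 10.3
φ = (38.90 − 10.3/0.5) / 3 = 6.10 mm/h.

φ ≈ 6.10 mm/h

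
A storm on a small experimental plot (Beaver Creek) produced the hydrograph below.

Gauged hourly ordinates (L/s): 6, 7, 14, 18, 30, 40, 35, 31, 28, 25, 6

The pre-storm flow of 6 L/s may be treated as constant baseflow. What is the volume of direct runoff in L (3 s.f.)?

V ≈ 6.26 × 10^5 L

Direct-runoff ordinates (Q − Q_b): 0.0, 1.0, 8.0, 12.0, 24.0, 34.0, 29.0, 25.0, 22.0, 19.0, 0.0 L/s.
ΣQ_DR = 174.0 L/s.
With Δt = 1 h = 3600 s, V = ΣQ_DR · Δt = 174.0 × 3600 = 6.26 × 10^5 L.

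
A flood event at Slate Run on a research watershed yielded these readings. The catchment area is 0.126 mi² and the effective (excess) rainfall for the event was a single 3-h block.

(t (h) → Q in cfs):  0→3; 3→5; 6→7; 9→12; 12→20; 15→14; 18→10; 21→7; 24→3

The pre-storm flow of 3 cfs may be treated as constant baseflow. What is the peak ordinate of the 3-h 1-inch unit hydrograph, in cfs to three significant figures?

U_p ≈ 8.53 cfs

Direct runoff: 0.0, 2.0, 4.0, 9.0, 17.0, 11.0, 7.0, 4.0, 0.0 cfs; ΣQ_DR = 54.00 cfs, peak = 17.0 cfs.
Runoff depth d = ΣQ_DR·Δt / A = 54.00 × 10800 / (0.126 mi²) = 1.992 in.
The 1-inch UH is the DRH scaled by (1 in)/d, so U_p = 17.0 × 1/1.992 = 8.53 cfs.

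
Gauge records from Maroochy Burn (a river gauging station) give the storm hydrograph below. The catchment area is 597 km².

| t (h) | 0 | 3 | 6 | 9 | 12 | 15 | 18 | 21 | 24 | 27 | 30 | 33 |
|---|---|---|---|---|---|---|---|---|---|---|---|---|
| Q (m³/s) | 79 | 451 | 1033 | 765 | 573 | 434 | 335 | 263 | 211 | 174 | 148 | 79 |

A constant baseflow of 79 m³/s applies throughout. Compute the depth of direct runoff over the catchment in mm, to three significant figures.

d ≈ 65.1 mm

Direct runoff: 0.0, 372.0, 954.0, 686.0, 494.0, 355.0, 256.0, 184.0, 132.0, 95.0, 69.0, 0.0 m³/s; ΣQ_DR = 3597 m³/s.
V = ΣQ_DR · Δt = 3597 × 10800 s = 3.885 × 10^7 m³.
Over A = 597 km², depth = V / A = 65.1 mm.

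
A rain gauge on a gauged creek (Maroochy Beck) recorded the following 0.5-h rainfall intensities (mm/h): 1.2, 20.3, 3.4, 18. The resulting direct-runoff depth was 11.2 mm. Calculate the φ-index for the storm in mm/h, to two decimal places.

Only the 2 blocks with intensity above φ contribute runoff: 20.3, 18 mm/h.
Σ(I−φ)·Δt = d  ⇒  (20.3+18 − 2φ)·0.5 = 11.2
φ = (38.30 − 11.2/0.5) / 2 = 7.95 mm/h.

φ ≈ 7.95 mm/h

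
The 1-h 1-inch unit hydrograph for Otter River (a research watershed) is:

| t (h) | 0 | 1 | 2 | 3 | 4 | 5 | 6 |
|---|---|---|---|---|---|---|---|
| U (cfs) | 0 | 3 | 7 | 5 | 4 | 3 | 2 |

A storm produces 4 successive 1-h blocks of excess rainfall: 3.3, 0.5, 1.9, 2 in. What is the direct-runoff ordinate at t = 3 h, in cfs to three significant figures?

By discrete convolution, Q_j = Σ (P_i / 1 in) · U_{j−i}.
At t = 3 h (j=3): Q = (3.3/1)·5 + (0.5/1)·7 + (1.9/1)·3 + (2/1)·0 = 25.7 cfs.

Q ≈ 25.7 cfs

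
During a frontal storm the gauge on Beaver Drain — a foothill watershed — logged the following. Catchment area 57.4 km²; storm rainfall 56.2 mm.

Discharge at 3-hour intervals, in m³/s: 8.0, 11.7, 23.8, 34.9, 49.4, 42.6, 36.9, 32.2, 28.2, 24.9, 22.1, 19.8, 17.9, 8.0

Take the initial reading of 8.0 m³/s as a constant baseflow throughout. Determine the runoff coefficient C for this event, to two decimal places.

ΣQ_DR = 248.4 m³/s; V = ΣQ_DR·Δt = 2.683 × 10^6 m³.
Runoff depth d = V / A = 46.74 mm.
C = d / P = 46.74 / 56.2 = 0.83.

C ≈ 0.83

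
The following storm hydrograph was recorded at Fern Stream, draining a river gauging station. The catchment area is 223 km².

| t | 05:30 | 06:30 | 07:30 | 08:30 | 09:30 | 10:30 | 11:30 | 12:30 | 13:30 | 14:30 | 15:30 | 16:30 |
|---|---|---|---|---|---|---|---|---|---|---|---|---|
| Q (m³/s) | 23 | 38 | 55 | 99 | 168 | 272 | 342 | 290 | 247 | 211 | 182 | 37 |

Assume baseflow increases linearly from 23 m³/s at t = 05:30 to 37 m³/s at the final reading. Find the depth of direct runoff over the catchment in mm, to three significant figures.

Direct runoff: 0.00, 13.73, 29.45, 72.18, 139.91, 242.64, 311.36, 258.09, 213.82, 176.55, 146.27, 0.00 m³/s; ΣQ_DR = 1604 m³/s.
V = ΣQ_DR · Δt = 1604 × 3600 s = 5.774 × 10^6 m³.
Over A = 223 km², depth = V / A = 25.9 mm.

d ≈ 25.9 mm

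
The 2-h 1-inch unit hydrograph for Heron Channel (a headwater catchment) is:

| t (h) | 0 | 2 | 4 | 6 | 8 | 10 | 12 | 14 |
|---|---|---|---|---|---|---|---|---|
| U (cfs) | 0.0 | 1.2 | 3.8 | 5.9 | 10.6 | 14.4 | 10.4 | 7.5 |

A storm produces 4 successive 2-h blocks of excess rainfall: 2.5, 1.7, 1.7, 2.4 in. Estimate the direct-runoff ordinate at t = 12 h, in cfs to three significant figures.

By discrete convolution, Q_j = Σ (P_i / 1 in) · U_{j−i}.
At t = 12 h (j=6): Q = (2.5/1)·10.4 + (1.7/1)·14.4 + (1.7/1)·10.6 + (2.4/1)·5.9 = 82.7 cfs.

Q ≈ 82.7 cfs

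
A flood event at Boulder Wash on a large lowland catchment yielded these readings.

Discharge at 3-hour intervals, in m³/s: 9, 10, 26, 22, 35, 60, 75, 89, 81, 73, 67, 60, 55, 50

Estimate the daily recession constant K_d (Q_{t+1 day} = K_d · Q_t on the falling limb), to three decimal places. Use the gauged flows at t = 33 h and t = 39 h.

Between t = 33 h and t = 39 h the flow falls from 60 to 50 m³/s over 2×3 h = 6 h.
Per-interval ratio K = (50/60)^(1/2) = 0.9129; K_d = K^(24/3) = 0.482.

K_d ≈ 0.482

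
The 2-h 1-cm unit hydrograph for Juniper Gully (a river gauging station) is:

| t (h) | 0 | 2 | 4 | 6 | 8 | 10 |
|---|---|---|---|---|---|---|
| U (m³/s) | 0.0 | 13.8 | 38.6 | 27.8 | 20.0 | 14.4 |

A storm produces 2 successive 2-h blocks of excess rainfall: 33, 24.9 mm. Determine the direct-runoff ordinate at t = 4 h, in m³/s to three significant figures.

Q ≈ 162 m³/s

By discrete convolution, Q_j = Σ (P_i / 10 mm) · U_{j−i}.
At t = 4 h (j=2): Q = (33/10)·38.6 + (24.9/10)·13.8 = 162 m³/s.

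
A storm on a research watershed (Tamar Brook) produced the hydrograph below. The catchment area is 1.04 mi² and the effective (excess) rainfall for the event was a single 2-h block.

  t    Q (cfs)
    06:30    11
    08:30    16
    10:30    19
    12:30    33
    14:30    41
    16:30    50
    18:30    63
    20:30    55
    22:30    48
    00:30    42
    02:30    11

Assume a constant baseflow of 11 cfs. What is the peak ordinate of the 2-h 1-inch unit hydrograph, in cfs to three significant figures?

U_p ≈ 65.1 cfs

Direct runoff: 0.0, 5.0, 8.0, 22.0, 30.0, 39.0, 52.0, 44.0, 37.0, 31.0, 0.0 cfs; ΣQ_DR = 268.0 cfs, peak = 52.0 cfs.
Runoff depth d = ΣQ_DR·Δt / A = 268.0 × 7200 / (1.04 mi²) = 0.7986 in.
The 1-inch UH is the DRH scaled by (1 in)/d, so U_p = 52.0 × 1/0.7986 = 65.1 cfs.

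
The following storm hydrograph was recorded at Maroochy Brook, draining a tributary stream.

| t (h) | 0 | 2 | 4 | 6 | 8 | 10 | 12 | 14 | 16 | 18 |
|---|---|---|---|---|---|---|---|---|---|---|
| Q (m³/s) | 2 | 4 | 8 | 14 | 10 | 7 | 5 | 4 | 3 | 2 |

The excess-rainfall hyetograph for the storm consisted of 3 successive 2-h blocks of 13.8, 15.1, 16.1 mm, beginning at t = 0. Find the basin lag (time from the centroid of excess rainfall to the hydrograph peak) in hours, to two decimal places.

Centroid of excess rainfall: t_c = Σ P_i·t̄_i / ΣP_i = 3.1022 h (block centres at 1, 3, 5 h).
Hydrograph peak occurs at t = 6 h, so basin lag t_L = 6 − 3.1022 = 2.90 h.

t_L ≈ 2.90 h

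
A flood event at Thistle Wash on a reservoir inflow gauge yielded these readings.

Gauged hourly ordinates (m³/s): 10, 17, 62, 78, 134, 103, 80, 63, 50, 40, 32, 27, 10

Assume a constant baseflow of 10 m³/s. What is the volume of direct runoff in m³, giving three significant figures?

V ≈ 2.07 × 10^6 m³

Direct-runoff ordinates (Q − Q_b): 0.0, 7.0, 52.0, 68.0, 124.0, 93.0, 70.0, 53.0, 40.0, 30.0, 22.0, 17.0, 0.0 m³/s.
ΣQ_DR = 576.0 m³/s.
With Δt = 1 h = 3600 s, V = ΣQ_DR · Δt = 576.0 × 3600 = 2.07 × 10^6 m³.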